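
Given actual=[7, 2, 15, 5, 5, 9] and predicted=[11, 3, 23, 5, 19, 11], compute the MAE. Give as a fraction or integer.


MAE = (1/6) * (|7-11|=4 + |2-3|=1 + |15-23|=8 + |5-5|=0 + |5-19|=14 + |9-11|=2). Sum = 29. MAE = 29/6.

29/6


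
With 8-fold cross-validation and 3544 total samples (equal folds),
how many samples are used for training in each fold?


Each validation fold has 3544/8 = 443 samples. Training set = 3544 - 443 = 3101.

3101


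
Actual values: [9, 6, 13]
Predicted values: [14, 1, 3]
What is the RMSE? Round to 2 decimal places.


MSE = 50.0000. RMSE = sqrt(50.0000) = 7.07.

7.07


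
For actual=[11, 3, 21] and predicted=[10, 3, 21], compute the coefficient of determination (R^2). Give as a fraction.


Mean(y) = 35/3. SS_res = 1. SS_tot = 488/3. R^2 = 1 - 1/(488/3) = 485/488.

485/488


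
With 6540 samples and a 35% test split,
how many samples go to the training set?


Test set = 6540 * 35% = 2289. Training set = 6540 - 2289 = 4251.

4251


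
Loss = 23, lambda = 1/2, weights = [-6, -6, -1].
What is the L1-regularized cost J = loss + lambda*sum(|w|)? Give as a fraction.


L1 norm = sum(|w|) = 13. J = 23 + 1/2 * 13 = 59/2.

59/2


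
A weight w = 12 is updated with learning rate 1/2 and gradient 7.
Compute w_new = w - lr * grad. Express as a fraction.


w_new = 12 - 1/2 * 7 = 12 - 7/2 = 17/2.

17/2


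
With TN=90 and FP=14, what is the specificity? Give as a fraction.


Specificity = TN / (TN + FP) = 90 / 104 = 45/52.

45/52


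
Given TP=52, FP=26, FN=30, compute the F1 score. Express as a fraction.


Precision = 52/78 = 2/3. Recall = 52/82 = 26/41. F1 = 2*P*R/(P+R) = 13/20.

13/20


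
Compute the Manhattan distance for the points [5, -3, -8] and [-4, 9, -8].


d = sum of absolute differences: |5--4|=9 + |-3-9|=12 + |-8--8|=0 = 21.

21


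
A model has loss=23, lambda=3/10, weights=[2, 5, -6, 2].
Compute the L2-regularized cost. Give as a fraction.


L2 sq norm = sum(w^2) = 69. J = 23 + 3/10 * 69 = 437/10.

437/10


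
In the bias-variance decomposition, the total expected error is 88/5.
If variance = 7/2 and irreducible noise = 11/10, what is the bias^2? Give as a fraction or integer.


Total error = bias^2 + variance + irreducible noise. So bias^2 = 88/5 - 7/2 - 11/10 = 13.

13


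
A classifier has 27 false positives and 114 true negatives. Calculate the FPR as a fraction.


FPR = FP / (FP + TN) = 27 / 141 = 9/47.

9/47


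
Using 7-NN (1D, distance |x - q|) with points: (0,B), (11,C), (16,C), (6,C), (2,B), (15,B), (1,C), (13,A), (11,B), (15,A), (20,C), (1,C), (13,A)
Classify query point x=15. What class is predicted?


Distances: |0-15|=15, |11-15|=4, |16-15|=1, |6-15|=9, |2-15|=13, |15-15|=0, |1-15|=14, |13-15|=2, |11-15|=4, |15-15|=0, |20-15|=5, |1-15|=14, |13-15|=2. 7 nearest: (15,A), (15,B), (16,C), (13,A), (13,A), (11,B), (11,C). Counts: {'A': 3, 'B': 2, 'C': 2}. Majority class: A.

A


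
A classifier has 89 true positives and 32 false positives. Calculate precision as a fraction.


Precision = TP / (TP + FP) = 89 / 121 = 89/121.

89/121


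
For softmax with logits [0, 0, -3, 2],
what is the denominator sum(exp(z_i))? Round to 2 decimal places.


Denom = e^0=1.0000 + e^0=1.0000 + e^-3=0.0498 + e^2=7.3891. Sum = 9.4389, which rounds to 9.44.

9.44


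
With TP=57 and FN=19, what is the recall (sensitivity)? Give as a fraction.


Recall = TP / (TP + FN) = 57 / 76 = 3/4.

3/4


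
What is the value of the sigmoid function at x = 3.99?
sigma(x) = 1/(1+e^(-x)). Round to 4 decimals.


sigma(3.99) = 1/(1+e^(-3.99)) = 1/(1+0.018500) = 1/1.018500 = 0.9818.

0.9818


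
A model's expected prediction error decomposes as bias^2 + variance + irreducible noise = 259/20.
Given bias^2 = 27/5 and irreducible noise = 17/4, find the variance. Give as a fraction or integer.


Total error = bias^2 + variance + irreducible noise. So variance = 259/20 - 27/5 - 17/4 = 33/10.

33/10


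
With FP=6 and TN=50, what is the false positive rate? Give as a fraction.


FPR = FP / (FP + TN) = 6 / 56 = 3/28.

3/28


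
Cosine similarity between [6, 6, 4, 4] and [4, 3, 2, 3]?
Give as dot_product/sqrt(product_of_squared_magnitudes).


dot = 62. |a|^2 = 104, |b|^2 = 38. cos = 62/sqrt(3952).

62/sqrt(3952)


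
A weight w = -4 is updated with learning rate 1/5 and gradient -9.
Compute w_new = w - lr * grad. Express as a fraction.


w_new = -4 - 1/5 * -9 = -4 - -9/5 = -11/5.

-11/5


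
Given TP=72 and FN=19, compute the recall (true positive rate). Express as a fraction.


Recall = TP / (TP + FN) = 72 / 91 = 72/91.

72/91


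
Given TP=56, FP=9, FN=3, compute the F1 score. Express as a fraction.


Precision = 56/65 = 56/65. Recall = 56/59 = 56/59. F1 = 2*P*R/(P+R) = 28/31.

28/31


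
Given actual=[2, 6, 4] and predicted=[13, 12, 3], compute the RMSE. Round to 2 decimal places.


MSE = 52.6667. RMSE = sqrt(52.6667) = 7.26.

7.26


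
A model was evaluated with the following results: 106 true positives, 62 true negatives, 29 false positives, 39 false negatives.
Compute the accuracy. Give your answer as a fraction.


Accuracy = (TP + TN) / (TP + TN + FP + FN) = (106 + 62) / 236 = 42/59.

42/59


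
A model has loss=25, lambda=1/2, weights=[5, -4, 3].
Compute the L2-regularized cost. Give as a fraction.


L2 sq norm = sum(w^2) = 50. J = 25 + 1/2 * 50 = 50.

50


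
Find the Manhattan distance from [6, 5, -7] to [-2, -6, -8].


d = sum of absolute differences: |6--2|=8 + |5--6|=11 + |-7--8|=1 = 20.

20


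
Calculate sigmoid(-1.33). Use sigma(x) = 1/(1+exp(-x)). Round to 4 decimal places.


sigma(-1.33) = 1/(1+e^(1.33)) = 1/(1+3.781043) = 1/4.781043 = 0.2092.

0.2092


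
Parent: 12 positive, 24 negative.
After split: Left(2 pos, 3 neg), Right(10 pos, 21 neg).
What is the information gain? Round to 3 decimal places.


H(parent) = 0.9183. H(left) = 0.9710, H(right) = 0.9072. Weighted = (5/36)*0.9710 + (31/36)*0.9072 = 0.9161. IG = 0.9183 - 0.9161 = 0.0022, which rounds to 0.002.

0.002


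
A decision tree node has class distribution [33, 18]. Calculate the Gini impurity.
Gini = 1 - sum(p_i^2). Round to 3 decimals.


Total = 51. Proportions: 33/51, 18/51. sum(p_i^2) = 0.5433. Gini = 1 - 0.5433 = 0.4567, which rounds to 0.457.

0.457


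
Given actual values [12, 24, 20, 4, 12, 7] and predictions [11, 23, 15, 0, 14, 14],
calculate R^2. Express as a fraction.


Mean(y) = 79/6. SS_res = 96. SS_tot = 1733/6. R^2 = 1 - 96/(1733/6) = 1157/1733.

1157/1733


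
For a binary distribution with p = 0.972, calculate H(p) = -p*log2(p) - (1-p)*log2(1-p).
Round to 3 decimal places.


H = -0.972*log2(0.972) - 0.028*log2(0.028) = 0.184.

0.184


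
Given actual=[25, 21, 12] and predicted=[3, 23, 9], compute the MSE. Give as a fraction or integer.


MSE = (1/3) * ((25-3)^2=484 + (21-23)^2=4 + (12-9)^2=9). Sum = 497. MSE = 497/3.

497/3


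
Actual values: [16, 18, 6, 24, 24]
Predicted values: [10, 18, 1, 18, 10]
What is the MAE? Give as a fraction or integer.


MAE = (1/5) * (|16-10|=6 + |18-18|=0 + |6-1|=5 + |24-18|=6 + |24-10|=14). Sum = 31. MAE = 31/5.

31/5


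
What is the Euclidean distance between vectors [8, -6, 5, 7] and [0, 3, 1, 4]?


d = sqrt(sum of squared differences). (8-0)^2=64, (-6-3)^2=81, (5-1)^2=16, (7-4)^2=9. Sum = 170.

sqrt(170)


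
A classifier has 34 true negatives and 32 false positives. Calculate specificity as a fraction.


Specificity = TN / (TN + FP) = 34 / 66 = 17/33.

17/33


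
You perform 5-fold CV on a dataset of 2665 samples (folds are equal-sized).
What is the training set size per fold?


Each validation fold has 2665/5 = 533 samples. Training set = 2665 - 533 = 2132.

2132


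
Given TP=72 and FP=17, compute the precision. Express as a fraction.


Precision = TP / (TP + FP) = 72 / 89 = 72/89.

72/89


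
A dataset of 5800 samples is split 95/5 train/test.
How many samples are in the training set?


Test set = 5800 * 5% = 290. Training set = 5800 - 290 = 5510.

5510


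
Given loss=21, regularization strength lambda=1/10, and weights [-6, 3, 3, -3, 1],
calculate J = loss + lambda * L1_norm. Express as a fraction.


L1 norm = sum(|w|) = 16. J = 21 + 1/10 * 16 = 113/5.

113/5


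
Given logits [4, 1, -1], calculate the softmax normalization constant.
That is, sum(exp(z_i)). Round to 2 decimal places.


Denom = e^4=54.5982 + e^1=2.7183 + e^-1=0.3679. Sum = 57.6844, which rounds to 57.68.

57.68


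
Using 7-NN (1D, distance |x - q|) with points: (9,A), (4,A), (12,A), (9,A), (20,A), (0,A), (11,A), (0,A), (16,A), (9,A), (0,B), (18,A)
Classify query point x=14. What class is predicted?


Distances: |9-14|=5, |4-14|=10, |12-14|=2, |9-14|=5, |20-14|=6, |0-14|=14, |11-14|=3, |0-14|=14, |16-14|=2, |9-14|=5, |0-14|=14, |18-14|=4. 7 nearest: (12,A), (16,A), (11,A), (18,A), (9,A), (9,A), (9,A). Counts: {'A': 7}. Majority class: A.

A


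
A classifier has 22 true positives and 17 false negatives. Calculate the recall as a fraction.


Recall = TP / (TP + FN) = 22 / 39 = 22/39.

22/39


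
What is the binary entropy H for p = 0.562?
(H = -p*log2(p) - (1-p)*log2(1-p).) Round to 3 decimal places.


H = -0.562*log2(0.562) - 0.438*log2(0.438) = 0.989.

0.989


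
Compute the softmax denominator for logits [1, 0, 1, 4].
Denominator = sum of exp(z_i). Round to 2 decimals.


Denom = e^1=2.7183 + e^0=1.0000 + e^1=2.7183 + e^4=54.5982. Sum = 61.0348, which rounds to 61.03.

61.03


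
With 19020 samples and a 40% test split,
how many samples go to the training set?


Test set = 19020 * 40% = 7608. Training set = 19020 - 7608 = 11412.

11412


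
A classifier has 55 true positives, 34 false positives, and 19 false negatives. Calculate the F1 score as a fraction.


Precision = 55/89 = 55/89. Recall = 55/74 = 55/74. F1 = 2*P*R/(P+R) = 110/163.

110/163


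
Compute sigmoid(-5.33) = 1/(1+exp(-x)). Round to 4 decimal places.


sigma(-5.33) = 1/(1+e^(5.33)) = 1/(1+206.437974) = 1/207.437974 = 0.0048.

0.0048


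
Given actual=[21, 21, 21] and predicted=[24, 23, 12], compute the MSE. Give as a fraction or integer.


MSE = (1/3) * ((21-24)^2=9 + (21-23)^2=4 + (21-12)^2=81). Sum = 94. MSE = 94/3.

94/3


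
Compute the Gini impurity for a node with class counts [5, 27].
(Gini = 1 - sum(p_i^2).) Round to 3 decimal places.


Total = 32. Proportions: 5/32, 27/32. sum(p_i^2) = 0.7363. Gini = 1 - 0.7363 = 0.2637, which rounds to 0.264.

0.264


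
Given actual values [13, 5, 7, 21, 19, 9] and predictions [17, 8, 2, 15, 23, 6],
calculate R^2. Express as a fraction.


Mean(y) = 37/3. SS_res = 111. SS_tot = 640/3. R^2 = 1 - 111/(640/3) = 307/640.

307/640


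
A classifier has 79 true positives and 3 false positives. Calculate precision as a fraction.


Precision = TP / (TP + FP) = 79 / 82 = 79/82.

79/82


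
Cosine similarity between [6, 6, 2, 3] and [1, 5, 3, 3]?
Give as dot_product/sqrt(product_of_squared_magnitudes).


dot = 51. |a|^2 = 85, |b|^2 = 44. cos = 51/sqrt(3740).

51/sqrt(3740)


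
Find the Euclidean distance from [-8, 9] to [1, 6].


d = sqrt(sum of squared differences). (-8-1)^2=81, (9-6)^2=9. Sum = 90.

sqrt(90)


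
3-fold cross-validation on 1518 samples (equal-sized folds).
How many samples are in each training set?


Each validation fold has 1518/3 = 506 samples. Training set = 1518 - 506 = 1012.

1012


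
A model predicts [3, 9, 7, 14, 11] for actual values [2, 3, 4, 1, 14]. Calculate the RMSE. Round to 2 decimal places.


MSE = 44.8000. RMSE = sqrt(44.8000) = 6.69.

6.69


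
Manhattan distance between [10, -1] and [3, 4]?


d = sum of absolute differences: |10-3|=7 + |-1-4|=5 = 12.

12


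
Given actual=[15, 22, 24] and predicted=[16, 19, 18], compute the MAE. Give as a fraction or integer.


MAE = (1/3) * (|15-16|=1 + |22-19|=3 + |24-18|=6). Sum = 10. MAE = 10/3.

10/3


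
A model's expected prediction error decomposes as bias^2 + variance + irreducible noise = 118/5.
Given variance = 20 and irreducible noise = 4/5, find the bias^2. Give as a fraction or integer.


Total error = bias^2 + variance + irreducible noise. So bias^2 = 118/5 - 20 - 4/5 = 14/5.

14/5


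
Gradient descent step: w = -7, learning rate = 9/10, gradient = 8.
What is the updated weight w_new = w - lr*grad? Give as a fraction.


w_new = -7 - 9/10 * 8 = -7 - 36/5 = -71/5.

-71/5


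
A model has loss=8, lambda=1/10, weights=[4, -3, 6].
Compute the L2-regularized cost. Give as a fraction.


L2 sq norm = sum(w^2) = 61. J = 8 + 1/10 * 61 = 141/10.

141/10


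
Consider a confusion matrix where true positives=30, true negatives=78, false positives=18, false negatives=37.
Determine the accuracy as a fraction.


Accuracy = (TP + TN) / (TP + TN + FP + FN) = (30 + 78) / 163 = 108/163.

108/163


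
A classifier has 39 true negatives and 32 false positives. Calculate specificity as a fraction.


Specificity = TN / (TN + FP) = 39 / 71 = 39/71.

39/71


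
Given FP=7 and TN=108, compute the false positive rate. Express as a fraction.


FPR = FP / (FP + TN) = 7 / 115 = 7/115.

7/115


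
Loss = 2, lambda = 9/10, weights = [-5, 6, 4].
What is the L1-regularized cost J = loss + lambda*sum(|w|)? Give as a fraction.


L1 norm = sum(|w|) = 15. J = 2 + 9/10 * 15 = 31/2.

31/2


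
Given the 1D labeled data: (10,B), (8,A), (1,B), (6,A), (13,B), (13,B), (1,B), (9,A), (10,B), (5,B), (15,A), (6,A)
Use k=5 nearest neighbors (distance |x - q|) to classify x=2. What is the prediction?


Distances: |10-2|=8, |8-2|=6, |1-2|=1, |6-2|=4, |13-2|=11, |13-2|=11, |1-2|=1, |9-2|=7, |10-2|=8, |5-2|=3, |15-2|=13, |6-2|=4. 5 nearest: (1,B), (1,B), (5,B), (6,A), (6,A). Counts: {'B': 3, 'A': 2}. Majority class: B.

B


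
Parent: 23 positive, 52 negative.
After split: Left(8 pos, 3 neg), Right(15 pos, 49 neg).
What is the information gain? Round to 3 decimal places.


H(parent) = 0.8893. H(left) = 0.8454, H(right) = 0.7856. Weighted = (11/75)*0.8454 + (64/75)*0.7856 = 0.7944. IG = 0.8893 - 0.7944 = 0.0949, which rounds to 0.095.

0.095


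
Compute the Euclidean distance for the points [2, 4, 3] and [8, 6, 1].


d = sqrt(sum of squared differences). (2-8)^2=36, (4-6)^2=4, (3-1)^2=4. Sum = 44.

sqrt(44)


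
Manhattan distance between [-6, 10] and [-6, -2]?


d = sum of absolute differences: |-6--6|=0 + |10--2|=12 = 12.

12


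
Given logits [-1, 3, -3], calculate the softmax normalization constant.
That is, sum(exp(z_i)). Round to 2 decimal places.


Denom = e^-1=0.3679 + e^3=20.0855 + e^-3=0.0498. Sum = 20.5032, which rounds to 20.50.

20.50


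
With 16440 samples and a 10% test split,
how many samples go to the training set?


Test set = 16440 * 10% = 1644. Training set = 16440 - 1644 = 14796.

14796


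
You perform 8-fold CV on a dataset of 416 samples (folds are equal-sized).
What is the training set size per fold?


Each validation fold has 416/8 = 52 samples. Training set = 416 - 52 = 364.

364


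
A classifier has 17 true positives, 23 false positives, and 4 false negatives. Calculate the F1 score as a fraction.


Precision = 17/40 = 17/40. Recall = 17/21 = 17/21. F1 = 2*P*R/(P+R) = 34/61.

34/61


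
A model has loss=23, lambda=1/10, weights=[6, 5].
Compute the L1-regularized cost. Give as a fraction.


L1 norm = sum(|w|) = 11. J = 23 + 1/10 * 11 = 241/10.

241/10


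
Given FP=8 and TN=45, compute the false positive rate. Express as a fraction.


FPR = FP / (FP + TN) = 8 / 53 = 8/53.

8/53


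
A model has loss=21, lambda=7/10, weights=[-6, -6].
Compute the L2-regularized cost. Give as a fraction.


L2 sq norm = sum(w^2) = 72. J = 21 + 7/10 * 72 = 357/5.

357/5


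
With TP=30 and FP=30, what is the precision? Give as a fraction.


Precision = TP / (TP + FP) = 30 / 60 = 1/2.

1/2


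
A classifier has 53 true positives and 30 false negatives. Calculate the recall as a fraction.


Recall = TP / (TP + FN) = 53 / 83 = 53/83.

53/83


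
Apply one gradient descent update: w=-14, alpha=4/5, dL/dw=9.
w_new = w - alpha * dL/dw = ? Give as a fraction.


w_new = -14 - 4/5 * 9 = -14 - 36/5 = -106/5.

-106/5


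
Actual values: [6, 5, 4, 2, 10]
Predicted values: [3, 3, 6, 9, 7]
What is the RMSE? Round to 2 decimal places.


MSE = 15.0000. RMSE = sqrt(15.0000) = 3.87.

3.87


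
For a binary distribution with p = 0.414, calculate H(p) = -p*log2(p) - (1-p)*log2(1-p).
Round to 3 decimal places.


H = -0.414*log2(0.414) - 0.586*log2(0.586) = 0.979.

0.979


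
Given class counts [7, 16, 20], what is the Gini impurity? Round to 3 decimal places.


Total = 43. Proportions: 7/43, 16/43, 20/43. sum(p_i^2) = 0.3813. Gini = 1 - 0.3813 = 0.6187, which rounds to 0.619.

0.619


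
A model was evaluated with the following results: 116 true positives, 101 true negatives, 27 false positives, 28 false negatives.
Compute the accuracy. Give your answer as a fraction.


Accuracy = (TP + TN) / (TP + TN + FP + FN) = (116 + 101) / 272 = 217/272.

217/272


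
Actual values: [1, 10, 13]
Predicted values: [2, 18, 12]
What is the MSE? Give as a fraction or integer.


MSE = (1/3) * ((1-2)^2=1 + (10-18)^2=64 + (13-12)^2=1). Sum = 66. MSE = 22.

22


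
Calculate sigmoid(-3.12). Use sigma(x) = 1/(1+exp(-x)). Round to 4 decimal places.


sigma(-3.12) = 1/(1+e^(3.12)) = 1/(1+22.646380) = 1/23.646380 = 0.0423.

0.0423


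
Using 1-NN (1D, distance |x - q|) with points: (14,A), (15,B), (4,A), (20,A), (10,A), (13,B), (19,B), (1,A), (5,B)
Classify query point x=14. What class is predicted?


Distances: |14-14|=0, |15-14|=1, |4-14|=10, |20-14|=6, |10-14|=4, |13-14|=1, |19-14|=5, |1-14|=13, |5-14|=9. 1 nearest: (14,A). Counts: {'A': 1}. Majority class: A.

A


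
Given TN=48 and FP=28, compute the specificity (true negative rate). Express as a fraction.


Specificity = TN / (TN + FP) = 48 / 76 = 12/19.

12/19


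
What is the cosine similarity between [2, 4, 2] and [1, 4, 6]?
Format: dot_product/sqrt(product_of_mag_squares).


dot = 30. |a|^2 = 24, |b|^2 = 53. cos = 30/sqrt(1272).

30/sqrt(1272)


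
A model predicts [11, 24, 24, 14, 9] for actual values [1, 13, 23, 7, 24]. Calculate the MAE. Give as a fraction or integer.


MAE = (1/5) * (|1-11|=10 + |13-24|=11 + |23-24|=1 + |7-14|=7 + |24-9|=15). Sum = 44. MAE = 44/5.

44/5


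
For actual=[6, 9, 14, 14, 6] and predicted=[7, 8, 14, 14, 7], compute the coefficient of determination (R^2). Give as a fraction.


Mean(y) = 49/5. SS_res = 3. SS_tot = 324/5. R^2 = 1 - 3/(324/5) = 103/108.

103/108


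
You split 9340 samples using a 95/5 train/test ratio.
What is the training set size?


Test set = 9340 * 5% = 467. Training set = 9340 - 467 = 8873.

8873


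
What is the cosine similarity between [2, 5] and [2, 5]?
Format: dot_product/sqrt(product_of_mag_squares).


dot = 29. |a|^2 = 29, |b|^2 = 29. cos = 29/sqrt(841).

29/sqrt(841)


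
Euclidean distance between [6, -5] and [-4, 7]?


d = sqrt(sum of squared differences). (6--4)^2=100, (-5-7)^2=144. Sum = 244.

sqrt(244)


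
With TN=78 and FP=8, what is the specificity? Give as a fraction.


Specificity = TN / (TN + FP) = 78 / 86 = 39/43.

39/43


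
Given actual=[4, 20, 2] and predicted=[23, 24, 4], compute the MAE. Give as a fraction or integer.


MAE = (1/3) * (|4-23|=19 + |20-24|=4 + |2-4|=2). Sum = 25. MAE = 25/3.

25/3


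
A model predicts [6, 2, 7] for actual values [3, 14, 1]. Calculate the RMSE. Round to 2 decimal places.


MSE = 63.0000. RMSE = sqrt(63.0000) = 7.94.

7.94


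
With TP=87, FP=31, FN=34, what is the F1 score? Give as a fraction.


Precision = 87/118 = 87/118. Recall = 87/121 = 87/121. F1 = 2*P*R/(P+R) = 174/239.

174/239


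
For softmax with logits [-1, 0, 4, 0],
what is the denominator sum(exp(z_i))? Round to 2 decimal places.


Denom = e^-1=0.3679 + e^0=1.0000 + e^4=54.5982 + e^0=1.0000. Sum = 56.9661, which rounds to 56.97.

56.97


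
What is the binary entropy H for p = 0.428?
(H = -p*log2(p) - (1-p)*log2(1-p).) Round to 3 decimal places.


H = -0.428*log2(0.428) - 0.572*log2(0.572) = 0.985.

0.985


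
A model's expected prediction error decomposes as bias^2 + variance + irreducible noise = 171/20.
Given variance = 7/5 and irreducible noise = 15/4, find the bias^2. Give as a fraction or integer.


Total error = bias^2 + variance + irreducible noise. So bias^2 = 171/20 - 7/5 - 15/4 = 17/5.

17/5


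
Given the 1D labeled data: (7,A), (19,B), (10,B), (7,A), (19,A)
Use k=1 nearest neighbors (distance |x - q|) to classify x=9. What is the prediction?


Distances: |7-9|=2, |19-9|=10, |10-9|=1, |7-9|=2, |19-9|=10. 1 nearest: (10,B). Counts: {'B': 1}. Majority class: B.

B


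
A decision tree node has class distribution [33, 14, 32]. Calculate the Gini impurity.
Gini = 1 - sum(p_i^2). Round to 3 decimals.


Total = 79. Proportions: 33/79, 14/79, 32/79. sum(p_i^2) = 0.3700. Gini = 1 - 0.3700 = 0.6300, which rounds to 0.630.

0.630


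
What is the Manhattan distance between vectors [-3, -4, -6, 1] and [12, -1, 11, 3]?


d = sum of absolute differences: |-3-12|=15 + |-4--1|=3 + |-6-11|=17 + |1-3|=2 = 37.

37


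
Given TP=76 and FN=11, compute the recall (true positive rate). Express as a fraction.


Recall = TP / (TP + FN) = 76 / 87 = 76/87.

76/87


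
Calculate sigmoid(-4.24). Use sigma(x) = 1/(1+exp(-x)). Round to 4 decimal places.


sigma(-4.24) = 1/(1+e^(4.24)) = 1/(1+69.407852) = 1/70.407852 = 0.0142.

0.0142


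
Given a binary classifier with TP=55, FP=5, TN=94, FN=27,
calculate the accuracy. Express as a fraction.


Accuracy = (TP + TN) / (TP + TN + FP + FN) = (55 + 94) / 181 = 149/181.

149/181


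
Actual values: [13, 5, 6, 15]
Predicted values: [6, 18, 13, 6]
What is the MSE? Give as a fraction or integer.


MSE = (1/4) * ((13-6)^2=49 + (5-18)^2=169 + (6-13)^2=49 + (15-6)^2=81). Sum = 348. MSE = 87.

87


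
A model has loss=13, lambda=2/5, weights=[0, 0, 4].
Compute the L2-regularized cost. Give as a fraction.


L2 sq norm = sum(w^2) = 16. J = 13 + 2/5 * 16 = 97/5.

97/5


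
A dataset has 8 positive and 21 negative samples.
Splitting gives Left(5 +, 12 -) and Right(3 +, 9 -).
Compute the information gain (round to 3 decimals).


H(parent) = 0.8498. H(left) = 0.8740, H(right) = 0.8113. Weighted = (17/29)*0.8740 + (12/29)*0.8113 = 0.8481. IG = 0.8498 - 0.8481 = 0.0017, which rounds to 0.002.

0.002


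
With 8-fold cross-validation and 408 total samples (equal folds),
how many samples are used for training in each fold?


Each validation fold has 408/8 = 51 samples. Training set = 408 - 51 = 357.

357


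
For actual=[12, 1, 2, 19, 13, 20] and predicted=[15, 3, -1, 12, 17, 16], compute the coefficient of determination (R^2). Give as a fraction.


Mean(y) = 67/6. SS_res = 103. SS_tot = 1985/6. R^2 = 1 - 103/(1985/6) = 1367/1985.

1367/1985


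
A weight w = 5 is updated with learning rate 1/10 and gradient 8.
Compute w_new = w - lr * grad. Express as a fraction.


w_new = 5 - 1/10 * 8 = 5 - 4/5 = 21/5.

21/5


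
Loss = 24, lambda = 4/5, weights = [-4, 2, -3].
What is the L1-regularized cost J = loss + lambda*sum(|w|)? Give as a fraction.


L1 norm = sum(|w|) = 9. J = 24 + 4/5 * 9 = 156/5.

156/5


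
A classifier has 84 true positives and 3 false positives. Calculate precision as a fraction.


Precision = TP / (TP + FP) = 84 / 87 = 28/29.

28/29


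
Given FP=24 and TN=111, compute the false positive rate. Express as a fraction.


FPR = FP / (FP + TN) = 24 / 135 = 8/45.

8/45


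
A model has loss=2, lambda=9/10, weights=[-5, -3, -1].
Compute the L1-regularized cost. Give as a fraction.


L1 norm = sum(|w|) = 9. J = 2 + 9/10 * 9 = 101/10.

101/10


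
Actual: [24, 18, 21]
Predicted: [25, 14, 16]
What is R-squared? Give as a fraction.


Mean(y) = 21. SS_res = 42. SS_tot = 18. R^2 = 1 - 42/(18) = -4/3.

-4/3


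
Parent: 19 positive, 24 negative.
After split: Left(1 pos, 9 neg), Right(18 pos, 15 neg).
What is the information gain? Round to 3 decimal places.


H(parent) = 0.9902. H(left) = 0.4690, H(right) = 0.9940. Weighted = (10/43)*0.4690 + (33/43)*0.9940 = 0.8719. IG = 0.9902 - 0.8719 = 0.1183, which rounds to 0.118.

0.118


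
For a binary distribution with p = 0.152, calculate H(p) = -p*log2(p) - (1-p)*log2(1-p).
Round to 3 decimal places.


H = -0.152*log2(0.152) - 0.848*log2(0.848) = 0.615.

0.615


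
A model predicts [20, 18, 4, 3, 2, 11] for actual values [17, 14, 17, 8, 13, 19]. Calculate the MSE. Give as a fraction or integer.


MSE = (1/6) * ((17-20)^2=9 + (14-18)^2=16 + (17-4)^2=169 + (8-3)^2=25 + (13-2)^2=121 + (19-11)^2=64). Sum = 404. MSE = 202/3.

202/3


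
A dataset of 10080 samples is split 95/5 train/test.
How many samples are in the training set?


Test set = 10080 * 5% = 504. Training set = 10080 - 504 = 9576.

9576


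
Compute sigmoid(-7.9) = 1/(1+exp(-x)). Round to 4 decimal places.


sigma(-7.9) = 1/(1+e^(7.9)) = 1/(1+2697.282328) = 1/2698.282328 = 0.0004.

0.0004


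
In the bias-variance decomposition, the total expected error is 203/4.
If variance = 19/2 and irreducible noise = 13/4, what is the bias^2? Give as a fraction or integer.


Total error = bias^2 + variance + irreducible noise. So bias^2 = 203/4 - 19/2 - 13/4 = 38.

38


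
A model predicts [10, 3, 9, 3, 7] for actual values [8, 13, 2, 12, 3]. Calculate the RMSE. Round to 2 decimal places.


MSE = 50.0000. RMSE = sqrt(50.0000) = 7.07.

7.07


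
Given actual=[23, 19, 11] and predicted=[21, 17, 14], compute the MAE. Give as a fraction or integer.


MAE = (1/3) * (|23-21|=2 + |19-17|=2 + |11-14|=3). Sum = 7. MAE = 7/3.

7/3


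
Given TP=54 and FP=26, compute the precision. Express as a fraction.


Precision = TP / (TP + FP) = 54 / 80 = 27/40.

27/40


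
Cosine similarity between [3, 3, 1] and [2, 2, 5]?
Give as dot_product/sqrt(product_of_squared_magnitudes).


dot = 17. |a|^2 = 19, |b|^2 = 33. cos = 17/sqrt(627).

17/sqrt(627)


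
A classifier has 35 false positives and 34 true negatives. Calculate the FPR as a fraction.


FPR = FP / (FP + TN) = 35 / 69 = 35/69.

35/69


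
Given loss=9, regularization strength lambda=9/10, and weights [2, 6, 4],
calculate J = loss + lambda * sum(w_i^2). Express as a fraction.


L2 sq norm = sum(w^2) = 56. J = 9 + 9/10 * 56 = 297/5.

297/5


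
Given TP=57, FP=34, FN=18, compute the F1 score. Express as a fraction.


Precision = 57/91 = 57/91. Recall = 57/75 = 19/25. F1 = 2*P*R/(P+R) = 57/83.

57/83


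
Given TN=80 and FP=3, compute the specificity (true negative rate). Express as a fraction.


Specificity = TN / (TN + FP) = 80 / 83 = 80/83.

80/83


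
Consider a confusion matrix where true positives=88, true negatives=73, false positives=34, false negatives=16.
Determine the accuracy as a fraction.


Accuracy = (TP + TN) / (TP + TN + FP + FN) = (88 + 73) / 211 = 161/211.

161/211


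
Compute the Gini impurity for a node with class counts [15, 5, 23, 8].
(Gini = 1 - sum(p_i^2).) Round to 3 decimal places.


Total = 51. Proportions: 15/51, 5/51, 23/51, 8/51. sum(p_i^2) = 0.3241. Gini = 1 - 0.3241 = 0.6759, which rounds to 0.676.

0.676


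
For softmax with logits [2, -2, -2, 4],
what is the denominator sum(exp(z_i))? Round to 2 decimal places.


Denom = e^2=7.3891 + e^-2=0.1353 + e^-2=0.1353 + e^4=54.5982. Sum = 62.2579, which rounds to 62.26.

62.26


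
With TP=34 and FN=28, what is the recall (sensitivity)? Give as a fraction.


Recall = TP / (TP + FN) = 34 / 62 = 17/31.

17/31


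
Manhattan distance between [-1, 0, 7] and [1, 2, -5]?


d = sum of absolute differences: |-1-1|=2 + |0-2|=2 + |7--5|=12 = 16.

16


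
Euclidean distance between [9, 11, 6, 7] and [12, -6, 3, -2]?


d = sqrt(sum of squared differences). (9-12)^2=9, (11--6)^2=289, (6-3)^2=9, (7--2)^2=81. Sum = 388.

sqrt(388)


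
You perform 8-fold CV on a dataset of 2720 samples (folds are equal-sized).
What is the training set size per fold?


Each validation fold has 2720/8 = 340 samples. Training set = 2720 - 340 = 2380.

2380


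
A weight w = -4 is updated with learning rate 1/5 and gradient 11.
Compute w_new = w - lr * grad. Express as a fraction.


w_new = -4 - 1/5 * 11 = -4 - 11/5 = -31/5.

-31/5


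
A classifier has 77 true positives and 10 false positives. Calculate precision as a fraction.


Precision = TP / (TP + FP) = 77 / 87 = 77/87.

77/87


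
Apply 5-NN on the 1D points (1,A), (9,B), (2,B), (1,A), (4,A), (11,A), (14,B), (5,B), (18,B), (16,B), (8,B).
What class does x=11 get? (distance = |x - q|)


Distances: |1-11|=10, |9-11|=2, |2-11|=9, |1-11|=10, |4-11|=7, |11-11|=0, |14-11|=3, |5-11|=6, |18-11|=7, |16-11|=5, |8-11|=3. 5 nearest: (11,A), (9,B), (14,B), (8,B), (16,B). Counts: {'A': 1, 'B': 4}. Majority class: B.

B


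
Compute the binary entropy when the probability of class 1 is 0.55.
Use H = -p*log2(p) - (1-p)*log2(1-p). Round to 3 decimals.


H = -0.55*log2(0.55) - 0.45*log2(0.45) = 0.993.

0.993


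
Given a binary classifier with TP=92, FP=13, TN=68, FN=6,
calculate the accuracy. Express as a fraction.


Accuracy = (TP + TN) / (TP + TN + FP + FN) = (92 + 68) / 179 = 160/179.

160/179


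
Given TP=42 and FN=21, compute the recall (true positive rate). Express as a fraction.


Recall = TP / (TP + FN) = 42 / 63 = 2/3.

2/3


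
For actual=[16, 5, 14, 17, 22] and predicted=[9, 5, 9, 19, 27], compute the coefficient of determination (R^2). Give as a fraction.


Mean(y) = 74/5. SS_res = 103. SS_tot = 774/5. R^2 = 1 - 103/(774/5) = 259/774.

259/774


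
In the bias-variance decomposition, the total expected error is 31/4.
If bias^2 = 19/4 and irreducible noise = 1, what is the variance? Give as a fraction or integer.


Total error = bias^2 + variance + irreducible noise. So variance = 31/4 - 19/4 - 1 = 2.

2


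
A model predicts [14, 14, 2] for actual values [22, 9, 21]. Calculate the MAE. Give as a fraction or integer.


MAE = (1/3) * (|22-14|=8 + |9-14|=5 + |21-2|=19). Sum = 32. MAE = 32/3.

32/3


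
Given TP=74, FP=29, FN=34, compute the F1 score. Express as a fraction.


Precision = 74/103 = 74/103. Recall = 74/108 = 37/54. F1 = 2*P*R/(P+R) = 148/211.

148/211


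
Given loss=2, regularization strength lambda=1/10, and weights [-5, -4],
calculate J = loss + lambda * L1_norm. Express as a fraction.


L1 norm = sum(|w|) = 9. J = 2 + 1/10 * 9 = 29/10.

29/10


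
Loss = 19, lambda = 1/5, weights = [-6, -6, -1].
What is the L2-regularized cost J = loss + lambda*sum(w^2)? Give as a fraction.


L2 sq norm = sum(w^2) = 73. J = 19 + 1/5 * 73 = 168/5.

168/5


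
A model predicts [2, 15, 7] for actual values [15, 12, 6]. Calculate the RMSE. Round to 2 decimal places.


MSE = 59.6667. RMSE = sqrt(59.6667) = 7.72.

7.72


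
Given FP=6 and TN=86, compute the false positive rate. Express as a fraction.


FPR = FP / (FP + TN) = 6 / 92 = 3/46.

3/46


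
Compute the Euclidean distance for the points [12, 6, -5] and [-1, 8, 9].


d = sqrt(sum of squared differences). (12--1)^2=169, (6-8)^2=4, (-5-9)^2=196. Sum = 369.

sqrt(369)


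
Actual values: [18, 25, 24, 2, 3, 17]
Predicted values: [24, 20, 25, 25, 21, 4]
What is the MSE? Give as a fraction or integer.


MSE = (1/6) * ((18-24)^2=36 + (25-20)^2=25 + (24-25)^2=1 + (2-25)^2=529 + (3-21)^2=324 + (17-4)^2=169). Sum = 1084. MSE = 542/3.

542/3


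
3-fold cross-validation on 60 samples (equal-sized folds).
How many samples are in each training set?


Each validation fold has 60/3 = 20 samples. Training set = 60 - 20 = 40.

40


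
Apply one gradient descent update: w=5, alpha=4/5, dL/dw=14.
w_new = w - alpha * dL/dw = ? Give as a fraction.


w_new = 5 - 4/5 * 14 = 5 - 56/5 = -31/5.

-31/5


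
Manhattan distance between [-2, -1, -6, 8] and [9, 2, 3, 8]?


d = sum of absolute differences: |-2-9|=11 + |-1-2|=3 + |-6-3|=9 + |8-8|=0 = 23.

23


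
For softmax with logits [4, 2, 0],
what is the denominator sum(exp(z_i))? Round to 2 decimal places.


Denom = e^4=54.5982 + e^2=7.3891 + e^0=1.0000. Sum = 62.9873, which rounds to 62.99.

62.99


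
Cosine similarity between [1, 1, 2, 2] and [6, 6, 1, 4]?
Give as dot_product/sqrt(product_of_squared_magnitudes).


dot = 22. |a|^2 = 10, |b|^2 = 89. cos = 22/sqrt(890).

22/sqrt(890)


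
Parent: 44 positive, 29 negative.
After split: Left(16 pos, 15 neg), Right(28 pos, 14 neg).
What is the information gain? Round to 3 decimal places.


H(parent) = 0.9693. H(left) = 0.9992, H(right) = 0.9183. Weighted = (31/73)*0.9992 + (42/73)*0.9183 = 0.9527. IG = 0.9693 - 0.9527 = 0.0166, which rounds to 0.017.

0.017


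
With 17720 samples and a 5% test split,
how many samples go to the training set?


Test set = 17720 * 5% = 886. Training set = 17720 - 886 = 16834.

16834


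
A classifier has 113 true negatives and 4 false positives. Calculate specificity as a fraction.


Specificity = TN / (TN + FP) = 113 / 117 = 113/117.

113/117


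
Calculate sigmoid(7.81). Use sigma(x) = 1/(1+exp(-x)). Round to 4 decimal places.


sigma(7.81) = 1/(1+e^(-7.81)) = 1/(1+0.000406) = 1/1.000406 = 0.9996.

0.9996


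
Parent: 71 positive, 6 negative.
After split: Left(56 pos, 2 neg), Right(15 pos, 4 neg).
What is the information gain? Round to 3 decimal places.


H(parent) = 0.3948. H(left) = 0.2164, H(right) = 0.7425. Weighted = (58/77)*0.2164 + (19/77)*0.7425 = 0.3462. IG = 0.3948 - 0.3462 = 0.0486, which rounds to 0.049.

0.049


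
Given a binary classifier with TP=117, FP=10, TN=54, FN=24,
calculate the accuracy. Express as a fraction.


Accuracy = (TP + TN) / (TP + TN + FP + FN) = (117 + 54) / 205 = 171/205.

171/205


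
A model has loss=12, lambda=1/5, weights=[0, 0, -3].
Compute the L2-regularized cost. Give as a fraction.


L2 sq norm = sum(w^2) = 9. J = 12 + 1/5 * 9 = 69/5.

69/5


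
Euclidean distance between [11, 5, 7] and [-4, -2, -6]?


d = sqrt(sum of squared differences). (11--4)^2=225, (5--2)^2=49, (7--6)^2=169. Sum = 443.

sqrt(443)


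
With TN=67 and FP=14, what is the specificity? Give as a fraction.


Specificity = TN / (TN + FP) = 67 / 81 = 67/81.

67/81


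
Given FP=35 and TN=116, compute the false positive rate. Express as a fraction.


FPR = FP / (FP + TN) = 35 / 151 = 35/151.

35/151


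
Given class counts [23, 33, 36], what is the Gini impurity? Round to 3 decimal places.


Total = 92. Proportions: 23/92, 33/92, 36/92. sum(p_i^2) = 0.3443. Gini = 1 - 0.3443 = 0.6557, which rounds to 0.656.

0.656


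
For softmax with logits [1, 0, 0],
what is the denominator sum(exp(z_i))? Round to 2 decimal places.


Denom = e^1=2.7183 + e^0=1.0000 + e^0=1.0000. Sum = 4.7183, which rounds to 4.72.

4.72


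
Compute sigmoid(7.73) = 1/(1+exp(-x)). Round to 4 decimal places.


sigma(7.73) = 1/(1+e^(-7.73)) = 1/(1+0.000439) = 1/1.000439 = 0.9996.

0.9996


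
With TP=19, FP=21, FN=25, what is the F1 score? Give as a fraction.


Precision = 19/40 = 19/40. Recall = 19/44 = 19/44. F1 = 2*P*R/(P+R) = 19/42.

19/42


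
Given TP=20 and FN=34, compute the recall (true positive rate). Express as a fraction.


Recall = TP / (TP + FN) = 20 / 54 = 10/27.

10/27


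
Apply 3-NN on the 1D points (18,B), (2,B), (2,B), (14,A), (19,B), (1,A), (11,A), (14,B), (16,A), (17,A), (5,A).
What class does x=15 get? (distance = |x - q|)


Distances: |18-15|=3, |2-15|=13, |2-15|=13, |14-15|=1, |19-15|=4, |1-15|=14, |11-15|=4, |14-15|=1, |16-15|=1, |17-15|=2, |5-15|=10. 3 nearest: (14,A), (16,A), (14,B). Counts: {'A': 2, 'B': 1}. Majority class: A.

A


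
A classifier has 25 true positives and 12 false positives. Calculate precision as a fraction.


Precision = TP / (TP + FP) = 25 / 37 = 25/37.

25/37


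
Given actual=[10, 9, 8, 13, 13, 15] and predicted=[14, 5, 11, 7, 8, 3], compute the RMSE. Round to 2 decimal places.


MSE = 41.0000. RMSE = sqrt(41.0000) = 6.40.

6.40


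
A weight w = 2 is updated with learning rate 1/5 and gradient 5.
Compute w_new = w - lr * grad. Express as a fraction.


w_new = 2 - 1/5 * 5 = 2 - 1 = 1.

1


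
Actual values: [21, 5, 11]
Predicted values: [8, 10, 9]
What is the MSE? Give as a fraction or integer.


MSE = (1/3) * ((21-8)^2=169 + (5-10)^2=25 + (11-9)^2=4). Sum = 198. MSE = 66.

66


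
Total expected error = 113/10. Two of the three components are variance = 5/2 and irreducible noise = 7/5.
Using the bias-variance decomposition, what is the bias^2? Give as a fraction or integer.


Total error = bias^2 + variance + irreducible noise. So bias^2 = 113/10 - 5/2 - 7/5 = 37/5.

37/5


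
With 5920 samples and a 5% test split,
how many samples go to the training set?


Test set = 5920 * 5% = 296. Training set = 5920 - 296 = 5624.

5624


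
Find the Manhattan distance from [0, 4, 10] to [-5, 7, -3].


d = sum of absolute differences: |0--5|=5 + |4-7|=3 + |10--3|=13 = 21.

21


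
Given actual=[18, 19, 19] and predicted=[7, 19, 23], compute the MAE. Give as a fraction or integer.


MAE = (1/3) * (|18-7|=11 + |19-19|=0 + |19-23|=4). Sum = 15. MAE = 5.

5


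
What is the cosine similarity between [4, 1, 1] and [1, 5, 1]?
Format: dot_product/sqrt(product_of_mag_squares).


dot = 10. |a|^2 = 18, |b|^2 = 27. cos = 10/sqrt(486).

10/sqrt(486)


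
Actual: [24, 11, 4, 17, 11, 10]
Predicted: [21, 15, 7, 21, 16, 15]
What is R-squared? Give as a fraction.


Mean(y) = 77/6. SS_res = 100. SS_tot = 1409/6. R^2 = 1 - 100/(1409/6) = 809/1409.

809/1409


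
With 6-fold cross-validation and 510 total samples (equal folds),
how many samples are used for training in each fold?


Each validation fold has 510/6 = 85 samples. Training set = 510 - 85 = 425.

425


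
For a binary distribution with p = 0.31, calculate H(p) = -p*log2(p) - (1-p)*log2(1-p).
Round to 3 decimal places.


H = -0.31*log2(0.31) - 0.69*log2(0.69) = 0.893.

0.893


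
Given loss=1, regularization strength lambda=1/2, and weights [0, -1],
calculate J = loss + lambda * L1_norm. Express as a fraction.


L1 norm = sum(|w|) = 1. J = 1 + 1/2 * 1 = 3/2.

3/2


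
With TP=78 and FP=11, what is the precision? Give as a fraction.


Precision = TP / (TP + FP) = 78 / 89 = 78/89.

78/89


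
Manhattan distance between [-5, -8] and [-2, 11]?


d = sum of absolute differences: |-5--2|=3 + |-8-11|=19 = 22.

22


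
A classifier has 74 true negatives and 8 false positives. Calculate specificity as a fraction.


Specificity = TN / (TN + FP) = 74 / 82 = 37/41.

37/41


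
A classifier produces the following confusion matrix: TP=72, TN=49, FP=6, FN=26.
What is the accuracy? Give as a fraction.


Accuracy = (TP + TN) / (TP + TN + FP + FN) = (72 + 49) / 153 = 121/153.

121/153


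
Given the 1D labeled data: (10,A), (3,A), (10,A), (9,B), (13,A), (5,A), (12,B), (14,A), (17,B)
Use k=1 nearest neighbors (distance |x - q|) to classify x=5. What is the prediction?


Distances: |10-5|=5, |3-5|=2, |10-5|=5, |9-5|=4, |13-5|=8, |5-5|=0, |12-5|=7, |14-5|=9, |17-5|=12. 1 nearest: (5,A). Counts: {'A': 1}. Majority class: A.

A


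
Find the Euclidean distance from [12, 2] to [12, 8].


d = sqrt(sum of squared differences). (12-12)^2=0, (2-8)^2=36. Sum = 36.

6


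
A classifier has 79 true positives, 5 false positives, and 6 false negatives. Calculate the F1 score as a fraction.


Precision = 79/84 = 79/84. Recall = 79/85 = 79/85. F1 = 2*P*R/(P+R) = 158/169.

158/169
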